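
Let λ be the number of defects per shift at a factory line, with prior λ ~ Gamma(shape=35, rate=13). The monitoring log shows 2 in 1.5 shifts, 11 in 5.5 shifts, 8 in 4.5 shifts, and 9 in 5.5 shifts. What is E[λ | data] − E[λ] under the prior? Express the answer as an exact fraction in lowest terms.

-41/78

Total count: 2 + 11 + 8 + 9 = 30.
Total exposure: 1.5 + 5.5 + 4.5 + 5.5 = 17 shifts.
Gamma(α, β) with Poisson data over total exposure Σt gives posterior Gamma(α+Σx, β+Σt) = Gamma(65, 30).
Posterior mean = 65/30 = 13/6; prior mean = 35/13 = 35/13. Difference = 13/6 − 35/13 = -41/78.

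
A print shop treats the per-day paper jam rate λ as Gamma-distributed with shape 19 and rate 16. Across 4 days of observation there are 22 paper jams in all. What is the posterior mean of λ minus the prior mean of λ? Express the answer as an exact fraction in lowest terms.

Total count 22 over total exposure 4 days.
By Gamma–Poisson conjugacy, the posterior is Gamma(α + Σx, β + Σt) = Gamma(19 + 22, 16 + 4) = Gamma(41, 20).
Posterior mean = 41/20 = 41/20; prior mean = 19/16 = 19/16. Difference = 41/20 − 19/16 = 69/80.

69/80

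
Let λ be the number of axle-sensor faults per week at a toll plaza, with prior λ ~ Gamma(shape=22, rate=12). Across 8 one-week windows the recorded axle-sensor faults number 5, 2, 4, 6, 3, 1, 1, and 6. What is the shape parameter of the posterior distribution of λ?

Total count: 5 + 2 + 4 + 6 + 3 + 1 + 1 + 6 = 28.
Total exposure: 8 weeks.
Posterior: α' = 22 + 28 = 50, β' = 12 + 8 = 20.

50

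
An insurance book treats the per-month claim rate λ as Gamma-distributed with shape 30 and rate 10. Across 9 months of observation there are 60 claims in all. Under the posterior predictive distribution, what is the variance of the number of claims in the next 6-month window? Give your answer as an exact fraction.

13500/361

Total count 60 over total exposure 9 months.
Conjugate update: add total count to the shape and total exposure to the rate, giving Gamma(90, 19).
The posterior predictive for a window of length T is Negative Binomial with variance T·α'·(β'+T)/β'² = 6·90·25/361 = 13500/361.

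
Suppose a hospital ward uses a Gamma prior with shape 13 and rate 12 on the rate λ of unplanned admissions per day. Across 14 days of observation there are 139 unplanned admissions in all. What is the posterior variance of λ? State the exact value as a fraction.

38/169

Total count 139 over total exposure 14 days.
By Gamma–Poisson conjugacy, the posterior is Gamma(α + Σx, β + Σt) = Gamma(13 + 139, 12 + 14) = Gamma(152, 26).
Posterior variance = α'/β'² = 152/676 = 38/169.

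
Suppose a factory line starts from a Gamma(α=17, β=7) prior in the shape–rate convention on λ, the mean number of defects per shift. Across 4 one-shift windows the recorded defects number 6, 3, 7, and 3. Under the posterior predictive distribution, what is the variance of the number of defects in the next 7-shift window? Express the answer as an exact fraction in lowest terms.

Total count: 6 + 3 + 7 + 3 = 19.
Total exposure: 4 shifts.
Conjugate update: add total count to the shape and total exposure to the rate, giving Gamma(36, 11).
The posterior predictive for a window of length T is Negative Binomial with variance T·α'·(β'+T)/β'² = 7·36·18/121 = 4536/121.

4536/121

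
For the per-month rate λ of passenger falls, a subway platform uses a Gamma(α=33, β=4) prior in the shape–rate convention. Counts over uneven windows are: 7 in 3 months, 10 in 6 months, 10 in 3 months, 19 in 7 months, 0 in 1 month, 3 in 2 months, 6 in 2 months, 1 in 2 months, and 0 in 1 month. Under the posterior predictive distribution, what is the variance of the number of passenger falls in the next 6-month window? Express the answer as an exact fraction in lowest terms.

19758/961

Total count: 7 + 10 + 10 + 19 + 0 + 3 + 6 + 1 + 0 = 56.
Total exposure: 3 + 6 + 3 + 7 + 1 + 2 + 2 + 2 + 1 = 27 months.
Conjugate update: add total count to the shape and total exposure to the rate, giving Gamma(89, 31).
The posterior predictive for a window of length T is Negative Binomial with variance T·α'·(β'+T)/β'² = 6·89·37/961 = 19758/961.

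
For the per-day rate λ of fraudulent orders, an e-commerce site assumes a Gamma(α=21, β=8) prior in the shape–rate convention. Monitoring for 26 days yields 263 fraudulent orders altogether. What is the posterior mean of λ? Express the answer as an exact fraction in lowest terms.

Total count 263 over total exposure 26 days.
By Gamma–Poisson conjugacy, the posterior is Gamma(α + Σx, β + Σt) = Gamma(21 + 263, 8 + 26) = Gamma(284, 34).
Posterior mean = α'/β' = 284/34 = 142/17.

142/17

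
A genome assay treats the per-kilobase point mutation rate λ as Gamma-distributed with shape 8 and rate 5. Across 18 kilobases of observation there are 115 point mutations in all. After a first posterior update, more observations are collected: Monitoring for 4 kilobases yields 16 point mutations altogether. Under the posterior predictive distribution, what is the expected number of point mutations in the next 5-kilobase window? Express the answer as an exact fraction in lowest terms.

Total count 115 over total exposure 18 kilobases.
After the first batch: Gamma(8 + 115, 5 + 18) = Gamma(123, 23).
Total count 16 over total exposure 4 kilobases.
After the second batch: Gamma(123 + 16, 23 + 4) = Gamma(139, 27).
Predictive mean over a 5-kilobase window = T·E[λ|data] = 5·139/27 = 695/27.

695/27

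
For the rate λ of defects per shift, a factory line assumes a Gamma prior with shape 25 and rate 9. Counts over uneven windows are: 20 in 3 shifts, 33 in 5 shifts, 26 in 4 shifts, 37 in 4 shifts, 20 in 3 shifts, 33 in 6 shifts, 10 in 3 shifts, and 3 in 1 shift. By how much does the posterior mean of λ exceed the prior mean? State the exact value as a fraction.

913/342

Total count: 20 + 33 + 26 + 37 + 20 + 33 + 10 + 3 = 182.
Total exposure: 3 + 5 + 4 + 4 + 3 + 6 + 3 + 1 = 29 shifts.
Conjugate update: add total count to the shape and total exposure to the rate, giving Gamma(207, 38).
Posterior mean = 207/38 = 207/38; prior mean = 25/9 = 25/9. Difference = 207/38 − 25/9 = 913/342.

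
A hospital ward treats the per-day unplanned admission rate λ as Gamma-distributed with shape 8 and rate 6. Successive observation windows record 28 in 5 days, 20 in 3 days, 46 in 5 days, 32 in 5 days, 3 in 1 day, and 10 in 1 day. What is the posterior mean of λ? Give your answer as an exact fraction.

Total count: 28 + 20 + 46 + 32 + 3 + 10 = 139.
Total exposure: 5 + 3 + 5 + 5 + 1 + 1 = 20 days.
By Gamma–Poisson conjugacy, the posterior is Gamma(α + Σx, β + Σt) = Gamma(8 + 139, 6 + 20) = Gamma(147, 26).
Posterior mean = α'/β' = 147/26.

147/26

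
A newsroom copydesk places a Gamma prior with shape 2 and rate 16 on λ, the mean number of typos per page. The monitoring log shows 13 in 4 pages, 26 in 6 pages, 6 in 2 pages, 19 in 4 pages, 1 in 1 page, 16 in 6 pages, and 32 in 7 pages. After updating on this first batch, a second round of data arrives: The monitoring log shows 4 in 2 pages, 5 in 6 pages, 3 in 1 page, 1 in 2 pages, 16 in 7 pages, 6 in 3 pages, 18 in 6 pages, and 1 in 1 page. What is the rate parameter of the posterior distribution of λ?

74

Total count: 13 + 26 + 6 + 19 + 1 + 16 + 32 = 113.
Total exposure: 4 + 6 + 2 + 4 + 1 + 6 + 7 = 30 pages.
After the first batch: Gamma(2 + 113, 16 + 30) = Gamma(115, 46).
Total count: 4 + 5 + 3 + 1 + 16 + 6 + 18 + 1 = 54.
Total exposure: 2 + 6 + 1 + 2 + 7 + 3 + 6 + 1 = 28 pages.
After the second batch: Gamma(115 + 54, 46 + 28) = Gamma(169, 74).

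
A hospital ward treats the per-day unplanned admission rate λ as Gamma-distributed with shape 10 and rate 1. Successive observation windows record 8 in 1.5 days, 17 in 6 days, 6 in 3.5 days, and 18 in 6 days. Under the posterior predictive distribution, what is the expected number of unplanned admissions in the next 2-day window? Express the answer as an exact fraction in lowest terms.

59/9

Total count: 8 + 17 + 6 + 18 = 49.
Total exposure: 1.5 + 6 + 3.5 + 6 = 17 days.
By Gamma–Poisson conjugacy, the posterior is Gamma(α + Σx, β + Σt) = Gamma(10 + 49, 1 + 17) = Gamma(59, 18).
Predictive mean over a 2-day window = T·E[λ|data] = 2·59/18 = 59/9.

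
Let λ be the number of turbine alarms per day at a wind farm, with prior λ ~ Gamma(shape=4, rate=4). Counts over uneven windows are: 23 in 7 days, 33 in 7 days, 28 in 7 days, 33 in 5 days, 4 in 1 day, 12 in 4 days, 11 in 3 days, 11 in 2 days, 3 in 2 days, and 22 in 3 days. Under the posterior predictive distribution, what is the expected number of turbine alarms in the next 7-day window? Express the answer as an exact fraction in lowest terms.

Total count: 23 + 33 + 28 + 33 + 4 + 12 + 11 + 11 + 3 + 22 = 180.
Total exposure: 7 + 7 + 7 + 5 + 1 + 4 + 3 + 2 + 2 + 3 = 41 days.
By Gamma–Poisson conjugacy, the posterior is Gamma(α + Σx, β + Σt) = Gamma(4 + 180, 4 + 41) = Gamma(184, 45).
Predictive mean over a 7-day window = T·E[λ|data] = 7·184/45 = 1288/45.

1288/45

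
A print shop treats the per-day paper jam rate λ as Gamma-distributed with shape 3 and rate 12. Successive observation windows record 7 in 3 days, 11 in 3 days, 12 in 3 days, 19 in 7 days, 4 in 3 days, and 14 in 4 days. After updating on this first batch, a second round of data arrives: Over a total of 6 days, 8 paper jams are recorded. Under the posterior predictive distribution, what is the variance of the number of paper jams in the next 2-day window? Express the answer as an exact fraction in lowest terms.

Total count: 7 + 11 + 12 + 19 + 4 + 14 = 67.
Total exposure: 3 + 3 + 3 + 7 + 3 + 4 = 23 days.
After the first batch: Gamma(3 + 67, 12 + 23) = Gamma(70, 35).
Total count 8 over total exposure 6 days.
After the second batch: Gamma(70 + 8, 35 + 6) = Gamma(78, 41).
The posterior predictive for a window of length T is Negative Binomial with variance T·α'·(β'+T)/β'² = 2·78·43/1681 = 6708/1681.

6708/1681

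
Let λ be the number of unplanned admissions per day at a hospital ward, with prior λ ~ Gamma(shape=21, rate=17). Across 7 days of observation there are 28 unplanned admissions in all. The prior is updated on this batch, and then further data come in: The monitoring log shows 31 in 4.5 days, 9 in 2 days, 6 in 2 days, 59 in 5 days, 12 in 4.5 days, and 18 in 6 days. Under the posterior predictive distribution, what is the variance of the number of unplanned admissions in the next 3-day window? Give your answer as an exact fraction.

Total count 28 over total exposure 7 days.
After the first batch: Gamma(21 + 28, 17 + 7) = Gamma(49, 24).
Total count: 31 + 9 + 6 + 59 + 12 + 18 = 135.
Total exposure: 4.5 + 2 + 2 + 5 + 4.5 + 6 = 24 days.
After the second batch: Gamma(49 + 135, 24 + 24) = Gamma(184, 48).
The posterior predictive for a window of length T is Negative Binomial with variance T·α'·(β'+T)/β'² = 3·184·51/2304 = 391/32.

391/32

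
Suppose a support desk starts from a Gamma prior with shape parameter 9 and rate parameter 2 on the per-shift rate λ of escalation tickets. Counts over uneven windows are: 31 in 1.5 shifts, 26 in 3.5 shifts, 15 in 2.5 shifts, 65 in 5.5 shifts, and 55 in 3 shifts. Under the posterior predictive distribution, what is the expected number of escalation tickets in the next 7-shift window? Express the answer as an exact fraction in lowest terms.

469/6

Total count: 31 + 26 + 15 + 65 + 55 = 192.
Total exposure: 1.5 + 3.5 + 2.5 + 5.5 + 3 = 16 shifts.
The Gamma prior is conjugate for the Poisson rate, so λ | data ~ Gamma(9+192, 2+16) = Gamma(201, 18).
Predictive mean over a 7-shift window = T·E[λ|data] = 7·201/18 = 469/6.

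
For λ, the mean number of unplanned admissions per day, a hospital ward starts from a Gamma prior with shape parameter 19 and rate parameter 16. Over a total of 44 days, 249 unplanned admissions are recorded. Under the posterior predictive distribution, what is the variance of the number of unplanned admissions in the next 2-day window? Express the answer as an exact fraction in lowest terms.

2077/225

Total count 249 over total exposure 44 days.
The Gamma prior is conjugate for the Poisson rate, so λ | data ~ Gamma(19+249, 16+44) = Gamma(268, 60).
The posterior predictive for a window of length T is Negative Binomial with variance T·α'·(β'+T)/β'² = 2·268·62/3600 = 2077/225.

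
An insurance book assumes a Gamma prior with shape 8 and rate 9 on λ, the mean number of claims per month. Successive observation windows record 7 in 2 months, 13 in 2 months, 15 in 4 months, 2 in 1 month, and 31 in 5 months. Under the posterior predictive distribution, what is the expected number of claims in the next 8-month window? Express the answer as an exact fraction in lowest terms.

Total count: 7 + 13 + 15 + 2 + 31 = 68.
Total exposure: 2 + 2 + 4 + 1 + 5 = 14 months.
The Gamma prior is conjugate for the Poisson rate, so λ | data ~ Gamma(8+68, 9+14) = Gamma(76, 23).
Predictive mean over an 8-month window = T·E[λ|data] = 8·76/23 = 608/23.

608/23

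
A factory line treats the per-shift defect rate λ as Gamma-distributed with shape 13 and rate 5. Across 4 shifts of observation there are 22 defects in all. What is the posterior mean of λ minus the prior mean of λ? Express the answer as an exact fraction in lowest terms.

58/45

Total count 22 over total exposure 4 shifts.
Posterior: α' = 13 + 22 = 35, β' = 5 + 4 = 9.
Posterior mean = 35/9 = 35/9; prior mean = 13/5 = 13/5. Difference = 35/9 − 13/5 = 58/45.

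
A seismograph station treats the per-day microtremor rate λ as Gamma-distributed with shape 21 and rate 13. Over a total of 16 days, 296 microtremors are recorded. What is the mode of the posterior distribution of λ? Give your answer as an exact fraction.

Total count 296 over total exposure 16 days.
Conjugate update: add total count to the shape and total exposure to the rate, giving Gamma(317, 29).
Posterior mode = (α'−1)/β' = 316/29.

316/29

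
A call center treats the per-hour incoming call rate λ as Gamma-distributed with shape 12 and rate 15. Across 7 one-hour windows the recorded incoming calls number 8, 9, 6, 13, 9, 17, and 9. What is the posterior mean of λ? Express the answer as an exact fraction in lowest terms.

83/22

Total count: 8 + 9 + 6 + 13 + 9 + 17 + 9 = 71.
Total exposure: 7 hours.
Posterior: α' = 12 + 71 = 83, β' = 15 + 7 = 22.
Posterior mean = α'/β' = 83/22.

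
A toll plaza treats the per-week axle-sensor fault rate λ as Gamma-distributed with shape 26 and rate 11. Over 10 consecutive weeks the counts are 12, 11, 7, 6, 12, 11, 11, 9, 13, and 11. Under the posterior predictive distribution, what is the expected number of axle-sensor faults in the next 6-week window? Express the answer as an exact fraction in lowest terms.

258/7

Total count: 12 + 11 + 7 + 6 + 12 + 11 + 11 + 9 + 13 + 11 = 103.
Total exposure: 10 weeks.
The Gamma prior is conjugate for the Poisson rate, so λ | data ~ Gamma(26+103, 11+10) = Gamma(129, 21).
Predictive mean over a 6-week window = T·E[λ|data] = 6·129/21 = 258/7.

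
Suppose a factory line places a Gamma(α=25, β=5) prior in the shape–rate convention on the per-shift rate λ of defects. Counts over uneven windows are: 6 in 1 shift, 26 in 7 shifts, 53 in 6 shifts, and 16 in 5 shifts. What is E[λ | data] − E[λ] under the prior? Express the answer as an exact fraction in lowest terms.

1/4

Total count: 6 + 26 + 53 + 16 = 101.
Total exposure: 1 + 7 + 6 + 5 = 19 shifts.
Conjugate update: add total count to the shape and total exposure to the rate, giving Gamma(126, 24).
Posterior mean = 126/24 = 21/4; prior mean = 25/5 = 5. Difference = 21/4 − 5 = 1/4.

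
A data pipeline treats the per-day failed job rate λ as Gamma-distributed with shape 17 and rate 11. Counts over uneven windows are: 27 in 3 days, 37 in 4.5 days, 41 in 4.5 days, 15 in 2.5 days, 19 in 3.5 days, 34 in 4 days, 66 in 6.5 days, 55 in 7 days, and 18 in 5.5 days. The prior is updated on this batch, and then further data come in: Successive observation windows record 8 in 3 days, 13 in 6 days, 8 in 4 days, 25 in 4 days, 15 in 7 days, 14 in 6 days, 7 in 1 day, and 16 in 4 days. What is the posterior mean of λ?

5

Total count: 27 + 37 + 41 + 15 + 19 + 34 + 66 + 55 + 18 = 312.
Total exposure: 3 + 4.5 + 4.5 + 2.5 + 3.5 + 4 + 6.5 + 7 + 5.5 = 41 days.
After the first batch: Gamma(17 + 312, 11 + 41) = Gamma(329, 52).
Total count: 8 + 13 + 8 + 25 + 15 + 14 + 7 + 16 = 106.
Total exposure: 3 + 6 + 4 + 4 + 7 + 6 + 1 + 4 = 35 days.
After the second batch: Gamma(329 + 106, 52 + 35) = Gamma(435, 87).
Posterior mean = α'/β' = 435/87 = 5.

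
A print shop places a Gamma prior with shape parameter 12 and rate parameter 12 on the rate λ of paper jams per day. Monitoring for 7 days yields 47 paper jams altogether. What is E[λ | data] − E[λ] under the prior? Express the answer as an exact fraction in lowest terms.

Total count 47 over total exposure 7 days.
Posterior: α' = 12 + 47 = 59, β' = 12 + 7 = 19.
Posterior mean = 59/19 = 59/19; prior mean = 12/12 = 1. Difference = 59/19 − 1 = 40/19.

40/19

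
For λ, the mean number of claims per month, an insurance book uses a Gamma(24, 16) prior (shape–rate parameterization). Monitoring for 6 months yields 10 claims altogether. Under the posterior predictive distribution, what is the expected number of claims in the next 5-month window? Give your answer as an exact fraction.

Total count 10 over total exposure 6 months.
By Gamma–Poisson conjugacy, the posterior is Gamma(α + Σx, β + Σt) = Gamma(24 + 10, 16 + 6) = Gamma(34, 22).
Predictive mean over a 5-month window = T·E[λ|data] = 5·34/22 = 85/11.

85/11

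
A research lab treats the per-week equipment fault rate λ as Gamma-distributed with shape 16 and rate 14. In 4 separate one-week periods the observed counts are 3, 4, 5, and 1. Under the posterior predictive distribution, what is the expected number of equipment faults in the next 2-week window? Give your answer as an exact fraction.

Total count: 3 + 4 + 5 + 1 = 13.
Total exposure: 4 weeks.
Conjugate update: add total count to the shape and total exposure to the rate, giving Gamma(29, 18).
Predictive mean over a 2-week window = T·E[λ|data] = 2·29/18 = 29/9.

29/9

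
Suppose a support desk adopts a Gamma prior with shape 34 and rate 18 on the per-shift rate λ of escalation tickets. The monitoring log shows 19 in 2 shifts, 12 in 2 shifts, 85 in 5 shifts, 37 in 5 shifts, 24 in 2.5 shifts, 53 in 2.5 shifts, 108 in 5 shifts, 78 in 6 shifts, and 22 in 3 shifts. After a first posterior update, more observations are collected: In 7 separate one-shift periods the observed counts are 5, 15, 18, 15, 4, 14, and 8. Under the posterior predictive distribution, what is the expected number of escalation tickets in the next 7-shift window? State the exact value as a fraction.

Total count: 19 + 12 + 85 + 37 + 24 + 53 + 108 + 78 + 22 = 438.
Total exposure: 2 + 2 + 5 + 5 + 2.5 + 2.5 + 5 + 6 + 3 = 33 shifts.
After the first batch: Gamma(34 + 438, 18 + 33) = Gamma(472, 51).
Total count: 5 + 15 + 18 + 15 + 4 + 14 + 8 = 79.
Total exposure: 7 shifts.
After the second batch: Gamma(472 + 79, 51 + 7) = Gamma(551, 58).
Predictive mean over a 7-shift window = T·E[λ|data] = 7·551/58 = 133/2.

133/2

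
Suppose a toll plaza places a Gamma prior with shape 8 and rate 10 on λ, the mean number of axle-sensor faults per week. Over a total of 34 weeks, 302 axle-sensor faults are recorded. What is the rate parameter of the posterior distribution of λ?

Total count 302 over total exposure 34 weeks.
By Gamma–Poisson conjugacy, the posterior is Gamma(α + Σx, β + Σt) = Gamma(8 + 302, 10 + 34) = Gamma(310, 44).

44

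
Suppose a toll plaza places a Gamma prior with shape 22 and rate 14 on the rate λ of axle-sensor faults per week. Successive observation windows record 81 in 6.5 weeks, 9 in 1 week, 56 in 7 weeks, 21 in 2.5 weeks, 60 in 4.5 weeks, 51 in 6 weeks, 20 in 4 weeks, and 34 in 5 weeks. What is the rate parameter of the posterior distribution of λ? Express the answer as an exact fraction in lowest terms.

101/2

Total count: 81 + 9 + 56 + 21 + 60 + 51 + 20 + 34 = 332.
Total exposure: 6.5 + 1 + 7 + 2.5 + 4.5 + 6 + 4 + 5 = 36.5 weeks.
Posterior: α' = 22 + 332 = 354, β' = 14 + 36.5 = 101/2.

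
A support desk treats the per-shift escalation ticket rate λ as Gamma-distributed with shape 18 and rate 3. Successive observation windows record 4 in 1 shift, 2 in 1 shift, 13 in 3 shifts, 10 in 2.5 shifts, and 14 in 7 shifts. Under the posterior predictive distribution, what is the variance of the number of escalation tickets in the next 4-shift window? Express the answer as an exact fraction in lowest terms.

20984/1225

Total count: 4 + 2 + 13 + 10 + 14 = 43.
Total exposure: 1 + 1 + 3 + 2.5 + 7 = 14.5 shifts.
Gamma(α, β) with Poisson data over total exposure Σt gives posterior Gamma(α+Σx, β+Σt) = Gamma(61, 35/2).
The posterior predictive for a window of length T is Negative Binomial with variance T·α'·(β'+T)/β'² = 4·61·(43/2)/(1225/4) = 20984/1225.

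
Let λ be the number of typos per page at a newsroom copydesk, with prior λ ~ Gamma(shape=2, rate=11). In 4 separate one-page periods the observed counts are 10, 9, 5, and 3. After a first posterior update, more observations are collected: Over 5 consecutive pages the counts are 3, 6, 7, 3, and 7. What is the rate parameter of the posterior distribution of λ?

20

Total count: 10 + 9 + 5 + 3 = 27.
Total exposure: 4 pages.
After the first batch: Gamma(2 + 27, 11 + 4) = Gamma(29, 15).
Total count: 3 + 6 + 7 + 3 + 7 = 26.
Total exposure: 5 pages.
After the second batch: Gamma(29 + 26, 15 + 5) = Gamma(55, 20).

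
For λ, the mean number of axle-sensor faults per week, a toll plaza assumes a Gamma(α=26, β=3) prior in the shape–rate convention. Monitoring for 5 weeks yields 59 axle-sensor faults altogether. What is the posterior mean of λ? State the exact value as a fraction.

Total count 59 over total exposure 5 weeks.
Gamma(α, β) with Poisson data over total exposure Σt gives posterior Gamma(α+Σx, β+Σt) = Gamma(85, 8).
Posterior mean = α'/β' = 85/8.

85/8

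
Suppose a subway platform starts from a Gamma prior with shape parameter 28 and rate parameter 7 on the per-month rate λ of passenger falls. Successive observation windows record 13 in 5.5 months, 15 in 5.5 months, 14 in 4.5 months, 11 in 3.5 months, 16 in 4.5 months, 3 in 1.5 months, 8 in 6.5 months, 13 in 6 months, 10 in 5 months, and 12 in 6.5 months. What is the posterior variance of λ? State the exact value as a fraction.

143/3136

Total count: 13 + 15 + 14 + 11 + 16 + 3 + 8 + 13 + 10 + 12 = 115.
Total exposure: 5.5 + 5.5 + 4.5 + 3.5 + 4.5 + 1.5 + 6.5 + 6 + 5 + 6.5 = 49 months.
Gamma(α, β) with Poisson data over total exposure Σt gives posterior Gamma(α+Σx, β+Σt) = Gamma(143, 56).
Posterior variance = α'/β'² = 143/3136.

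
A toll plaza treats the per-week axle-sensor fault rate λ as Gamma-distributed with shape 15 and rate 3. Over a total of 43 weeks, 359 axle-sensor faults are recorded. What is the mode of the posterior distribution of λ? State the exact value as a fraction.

373/46

Total count 359 over total exposure 43 weeks.
Gamma(α, β) with Poisson data over total exposure Σt gives posterior Gamma(α+Σx, β+Σt) = Gamma(374, 46).
Posterior mode = (α'−1)/β' = 373/46.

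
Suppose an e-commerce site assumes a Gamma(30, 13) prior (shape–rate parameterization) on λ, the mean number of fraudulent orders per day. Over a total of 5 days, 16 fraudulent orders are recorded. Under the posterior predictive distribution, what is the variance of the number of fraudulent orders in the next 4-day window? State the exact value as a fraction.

Total count 16 over total exposure 5 days.
Conjugate update: add total count to the shape and total exposure to the rate, giving Gamma(46, 18).
The posterior predictive for a window of length T is Negative Binomial with variance T·α'·(β'+T)/β'² = 4·46·22/324 = 1012/81.

1012/81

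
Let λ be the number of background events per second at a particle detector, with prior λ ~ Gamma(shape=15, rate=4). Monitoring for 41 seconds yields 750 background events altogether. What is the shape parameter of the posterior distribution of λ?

Total count 750 over total exposure 41 seconds.
The Gamma prior is conjugate for the Poisson rate, so λ | data ~ Gamma(15+750, 4+41) = Gamma(765, 45).

765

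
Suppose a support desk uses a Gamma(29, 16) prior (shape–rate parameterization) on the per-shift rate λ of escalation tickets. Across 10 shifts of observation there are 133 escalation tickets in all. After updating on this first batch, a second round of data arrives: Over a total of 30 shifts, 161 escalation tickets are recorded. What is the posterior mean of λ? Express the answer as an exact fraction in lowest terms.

323/56

Total count 133 over total exposure 10 shifts.
After the first batch: Gamma(29 + 133, 16 + 10) = Gamma(162, 26).
Total count 161 over total exposure 30 shifts.
After the second batch: Gamma(162 + 161, 26 + 30) = Gamma(323, 56).
Posterior mean = α'/β' = 323/56.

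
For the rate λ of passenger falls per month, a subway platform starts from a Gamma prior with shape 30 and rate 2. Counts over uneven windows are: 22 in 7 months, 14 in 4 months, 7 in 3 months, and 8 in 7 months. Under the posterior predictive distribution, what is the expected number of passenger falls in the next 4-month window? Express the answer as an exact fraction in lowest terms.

Total count: 22 + 14 + 7 + 8 = 51.
Total exposure: 7 + 4 + 3 + 7 = 21 months.
Posterior: α' = 30 + 51 = 81, β' = 2 + 21 = 23.
Predictive mean over a 4-month window = T·E[λ|data] = 4·81/23 = 324/23.

324/23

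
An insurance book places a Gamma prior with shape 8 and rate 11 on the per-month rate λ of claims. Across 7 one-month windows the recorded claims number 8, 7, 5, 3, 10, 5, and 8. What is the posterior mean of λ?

Total count: 8 + 7 + 5 + 3 + 10 + 5 + 8 = 46.
Total exposure: 7 months.
Conjugate update: add total count to the shape and total exposure to the rate, giving Gamma(54, 18).
Posterior mean = α'/β' = 54/18 = 3.

3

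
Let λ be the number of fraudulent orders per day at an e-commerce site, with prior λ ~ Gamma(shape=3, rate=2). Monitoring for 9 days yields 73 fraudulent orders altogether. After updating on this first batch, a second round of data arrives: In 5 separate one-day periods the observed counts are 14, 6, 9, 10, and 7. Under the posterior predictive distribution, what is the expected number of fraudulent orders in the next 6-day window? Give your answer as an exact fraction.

Total count 73 over total exposure 9 days.
After the first batch: Gamma(3 + 73, 2 + 9) = Gamma(76, 11).
Total count: 14 + 6 + 9 + 10 + 7 = 46.
Total exposure: 5 days.
After the second batch: Gamma(76 + 46, 11 + 5) = Gamma(122, 16).
Predictive mean over a 6-day window = T·E[λ|data] = 6·122/16 = 183/4.

183/4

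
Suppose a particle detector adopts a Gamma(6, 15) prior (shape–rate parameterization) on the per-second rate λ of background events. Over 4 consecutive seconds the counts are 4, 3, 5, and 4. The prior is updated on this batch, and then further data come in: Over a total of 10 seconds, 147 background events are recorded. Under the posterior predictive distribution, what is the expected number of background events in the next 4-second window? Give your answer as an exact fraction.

Total count: 4 + 3 + 5 + 4 = 16.
Total exposure: 4 seconds.
After the first batch: Gamma(6 + 16, 15 + 4) = Gamma(22, 19).
Total count 147 over total exposure 10 seconds.
After the second batch: Gamma(22 + 147, 19 + 10) = Gamma(169, 29).
Predictive mean over a 4-second window = T·E[λ|data] = 4·169/29 = 676/29.

676/29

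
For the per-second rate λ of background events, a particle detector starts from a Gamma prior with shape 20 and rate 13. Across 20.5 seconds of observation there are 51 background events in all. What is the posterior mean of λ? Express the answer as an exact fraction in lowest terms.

Total count 51 over total exposure 20.5 seconds.
By Gamma–Poisson conjugacy, the posterior is Gamma(α + Σx, β + Σt) = Gamma(20 + 51, 13 + 20.5) = Gamma(71, 67/2).
Posterior mean = α'/β' = 71/(67/2) = 142/67.

142/67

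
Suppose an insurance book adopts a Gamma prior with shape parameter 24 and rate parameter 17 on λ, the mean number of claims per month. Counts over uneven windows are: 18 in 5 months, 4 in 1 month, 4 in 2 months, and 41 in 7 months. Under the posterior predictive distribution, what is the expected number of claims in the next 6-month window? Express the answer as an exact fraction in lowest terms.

273/16

Total count: 18 + 4 + 4 + 41 = 67.
Total exposure: 5 + 1 + 2 + 7 = 15 months.
The Gamma prior is conjugate for the Poisson rate, so λ | data ~ Gamma(24+67, 17+15) = Gamma(91, 32).
Predictive mean over a 6-month window = T·E[λ|data] = 6·91/32 = 273/16.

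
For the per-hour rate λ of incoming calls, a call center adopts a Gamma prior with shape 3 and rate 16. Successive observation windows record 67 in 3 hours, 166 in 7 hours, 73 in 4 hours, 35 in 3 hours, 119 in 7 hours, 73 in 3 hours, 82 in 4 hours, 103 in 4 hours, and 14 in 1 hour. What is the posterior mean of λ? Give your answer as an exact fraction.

Total count: 67 + 166 + 73 + 35 + 119 + 73 + 82 + 103 + 14 = 732.
Total exposure: 3 + 7 + 4 + 3 + 7 + 3 + 4 + 4 + 1 = 36 hours.
The Gamma prior is conjugate for the Poisson rate, so λ | data ~ Gamma(3+732, 16+36) = Gamma(735, 52).
Posterior mean = α'/β' = 735/52.

735/52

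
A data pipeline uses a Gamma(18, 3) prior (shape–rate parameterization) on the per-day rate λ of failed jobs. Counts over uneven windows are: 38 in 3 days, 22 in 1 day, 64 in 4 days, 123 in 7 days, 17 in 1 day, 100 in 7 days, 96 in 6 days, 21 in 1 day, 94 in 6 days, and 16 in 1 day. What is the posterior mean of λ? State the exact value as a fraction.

609/40

Total count: 38 + 22 + 64 + 123 + 17 + 100 + 96 + 21 + 94 + 16 = 591.
Total exposure: 3 + 1 + 4 + 7 + 1 + 7 + 6 + 1 + 6 + 1 = 37 days.
Gamma(α, β) with Poisson data over total exposure Σt gives posterior Gamma(α+Σx, β+Σt) = Gamma(609, 40).
Posterior mean = α'/β' = 609/40.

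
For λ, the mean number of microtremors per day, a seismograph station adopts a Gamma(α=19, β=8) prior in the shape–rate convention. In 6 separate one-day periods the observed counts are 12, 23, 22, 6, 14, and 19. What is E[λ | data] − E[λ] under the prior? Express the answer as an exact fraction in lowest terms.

327/56

Total count: 12 + 23 + 22 + 6 + 14 + 19 = 96.
Total exposure: 6 days.
The Gamma prior is conjugate for the Poisson rate, so λ | data ~ Gamma(19+96, 8+6) = Gamma(115, 14).
Posterior mean = 115/14 = 115/14; prior mean = 19/8 = 19/8. Difference = 115/14 − 19/8 = 327/56.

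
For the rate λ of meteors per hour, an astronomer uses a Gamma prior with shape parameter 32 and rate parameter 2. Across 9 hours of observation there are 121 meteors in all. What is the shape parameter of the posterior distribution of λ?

Total count 121 over total exposure 9 hours.
Gamma(α, β) with Poisson data over total exposure Σt gives posterior Gamma(α+Σx, β+Σt) = Gamma(153, 11).

153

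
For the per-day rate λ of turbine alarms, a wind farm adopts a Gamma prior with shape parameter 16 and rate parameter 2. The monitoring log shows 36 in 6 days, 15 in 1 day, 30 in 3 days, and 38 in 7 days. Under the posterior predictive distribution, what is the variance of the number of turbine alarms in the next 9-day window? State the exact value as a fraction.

Total count: 36 + 15 + 30 + 38 = 119.
Total exposure: 6 + 1 + 3 + 7 = 17 days.
Gamma(α, β) with Poisson data over total exposure Σt gives posterior Gamma(α+Σx, β+Σt) = Gamma(135, 19).
The posterior predictive for a window of length T is Negative Binomial with variance T·α'·(β'+T)/β'² = 9·135·28/361 = 34020/361.

34020/361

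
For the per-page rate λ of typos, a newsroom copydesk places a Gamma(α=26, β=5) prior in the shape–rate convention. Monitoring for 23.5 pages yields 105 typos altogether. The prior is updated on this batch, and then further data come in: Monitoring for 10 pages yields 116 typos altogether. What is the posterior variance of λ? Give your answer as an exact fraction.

Total count 105 over total exposure 23.5 pages.
After the first batch: Gamma(26 + 105, 5 + 23.5) = Gamma(131, 57/2).
Total count 116 over total exposure 10 pages.
After the second batch: Gamma(131 + 116, 57/2 + 10) = Gamma(247, 77/2).
Posterior variance = α'/β'² = 247/(5929/4) = 988/5929.

988/5929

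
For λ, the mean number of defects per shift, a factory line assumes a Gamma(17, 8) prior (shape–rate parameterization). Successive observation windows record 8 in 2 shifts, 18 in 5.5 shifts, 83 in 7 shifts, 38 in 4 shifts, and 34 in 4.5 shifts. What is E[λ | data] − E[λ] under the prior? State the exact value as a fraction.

1057/248

Total count: 8 + 18 + 83 + 38 + 34 = 181.
Total exposure: 2 + 5.5 + 7 + 4 + 4.5 = 23 shifts.
Gamma(α, β) with Poisson data over total exposure Σt gives posterior Gamma(α+Σx, β+Σt) = Gamma(198, 31).
Posterior mean = 198/31 = 198/31; prior mean = 17/8 = 17/8. Difference = 198/31 − 17/8 = 1057/248.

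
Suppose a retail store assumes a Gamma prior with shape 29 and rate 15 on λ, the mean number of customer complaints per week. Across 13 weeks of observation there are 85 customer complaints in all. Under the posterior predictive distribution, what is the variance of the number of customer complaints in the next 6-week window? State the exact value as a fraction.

2907/98

Total count 85 over total exposure 13 weeks.
Conjugate update: add total count to the shape and total exposure to the rate, giving Gamma(114, 28).
The posterior predictive for a window of length T is Negative Binomial with variance T·α'·(β'+T)/β'² = 6·114·34/784 = 2907/98.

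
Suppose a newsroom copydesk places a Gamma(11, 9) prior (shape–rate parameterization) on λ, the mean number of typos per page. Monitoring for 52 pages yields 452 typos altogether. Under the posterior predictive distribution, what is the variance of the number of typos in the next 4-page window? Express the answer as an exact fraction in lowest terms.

Total count 452 over total exposure 52 pages.
Gamma(α, β) with Poisson data over total exposure Σt gives posterior Gamma(α+Σx, β+Σt) = Gamma(463, 61).
The posterior predictive for a window of length T is Negative Binomial with variance T·α'·(β'+T)/β'² = 4·463·65/3721 = 120380/3721.

120380/3721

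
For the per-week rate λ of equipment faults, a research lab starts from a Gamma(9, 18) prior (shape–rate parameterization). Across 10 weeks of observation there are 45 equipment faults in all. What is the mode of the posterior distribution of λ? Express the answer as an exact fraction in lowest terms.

Total count 45 over total exposure 10 weeks.
Posterior: α' = 9 + 45 = 54, β' = 18 + 10 = 28.
Posterior mode = (α'−1)/β' = 53/28.

53/28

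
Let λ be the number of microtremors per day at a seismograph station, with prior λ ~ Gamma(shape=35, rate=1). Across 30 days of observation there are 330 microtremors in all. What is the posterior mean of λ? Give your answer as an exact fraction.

Total count 330 over total exposure 30 days.
Conjugate update: add total count to the shape and total exposure to the rate, giving Gamma(365, 31).
Posterior mean = α'/β' = 365/31.

365/31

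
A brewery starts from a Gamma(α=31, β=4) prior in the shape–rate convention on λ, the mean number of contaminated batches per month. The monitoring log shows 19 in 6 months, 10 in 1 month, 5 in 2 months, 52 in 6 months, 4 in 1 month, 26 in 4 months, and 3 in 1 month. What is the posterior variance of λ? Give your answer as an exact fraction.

6/25

Total count: 19 + 10 + 5 + 52 + 4 + 26 + 3 = 119.
Total exposure: 6 + 1 + 2 + 6 + 1 + 4 + 1 = 21 months.
Posterior: α' = 31 + 119 = 150, β' = 4 + 21 = 25.
Posterior variance = α'/β'² = 150/625 = 6/25.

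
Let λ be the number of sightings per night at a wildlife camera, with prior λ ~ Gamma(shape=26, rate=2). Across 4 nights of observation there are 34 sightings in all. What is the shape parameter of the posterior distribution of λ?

60

Total count 34 over total exposure 4 nights.
Posterior: α' = 26 + 34 = 60, β' = 2 + 4 = 6.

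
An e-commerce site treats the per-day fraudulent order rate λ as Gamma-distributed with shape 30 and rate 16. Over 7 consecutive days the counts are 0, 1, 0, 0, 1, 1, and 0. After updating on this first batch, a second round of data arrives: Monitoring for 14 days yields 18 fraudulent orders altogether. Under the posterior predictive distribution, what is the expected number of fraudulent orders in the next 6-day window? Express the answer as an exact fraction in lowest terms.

306/37

Total count: 0 + 1 + 0 + 0 + 1 + 1 + 0 = 3.
Total exposure: 7 days.
After the first batch: Gamma(30 + 3, 16 + 7) = Gamma(33, 23).
Total count 18 over total exposure 14 days.
After the second batch: Gamma(33 + 18, 23 + 14) = Gamma(51, 37).
Predictive mean over a 6-day window = T·E[λ|data] = 6·51/37 = 306/37.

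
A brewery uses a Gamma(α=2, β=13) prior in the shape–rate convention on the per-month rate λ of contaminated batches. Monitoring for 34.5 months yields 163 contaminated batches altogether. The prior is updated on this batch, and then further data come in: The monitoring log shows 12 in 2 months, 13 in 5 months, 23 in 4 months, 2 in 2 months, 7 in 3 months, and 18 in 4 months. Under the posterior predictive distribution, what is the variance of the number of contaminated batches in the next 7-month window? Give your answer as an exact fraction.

33376/1215

Total count 163 over total exposure 34.5 months.
After the first batch: Gamma(2 + 163, 13 + 34.5) = Gamma(165, 95/2).
Total count: 12 + 13 + 23 + 2 + 7 + 18 = 75.
Total exposure: 2 + 5 + 4 + 2 + 3 + 4 = 20 months.
After the second batch: Gamma(165 + 75, 95/2 + 20) = Gamma(240, 135/2).
The posterior predictive for a window of length T is Negative Binomial with variance T·α'·(β'+T)/β'² = 7·240·(149/2)/(18225/4) = 33376/1215.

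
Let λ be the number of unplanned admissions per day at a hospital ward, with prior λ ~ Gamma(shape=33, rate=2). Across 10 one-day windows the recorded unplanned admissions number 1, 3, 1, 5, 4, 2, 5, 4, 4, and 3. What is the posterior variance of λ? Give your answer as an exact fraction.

65/144

Total count: 1 + 3 + 1 + 5 + 4 + 2 + 5 + 4 + 4 + 3 = 32.
Total exposure: 10 days.
Posterior: α' = 33 + 32 = 65, β' = 2 + 10 = 12.
Posterior variance = α'/β'² = 65/144.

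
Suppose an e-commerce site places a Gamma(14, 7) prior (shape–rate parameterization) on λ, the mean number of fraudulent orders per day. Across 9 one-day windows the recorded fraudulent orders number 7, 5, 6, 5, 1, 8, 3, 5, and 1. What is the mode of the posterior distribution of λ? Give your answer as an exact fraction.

Total count: 7 + 5 + 6 + 5 + 1 + 8 + 3 + 5 + 1 = 41.
Total exposure: 9 days.
The Gamma prior is conjugate for the Poisson rate, so λ | data ~ Gamma(14+41, 7+9) = Gamma(55, 16).
Posterior mode = (α'−1)/β' = 54/16 = 27/8.

27/8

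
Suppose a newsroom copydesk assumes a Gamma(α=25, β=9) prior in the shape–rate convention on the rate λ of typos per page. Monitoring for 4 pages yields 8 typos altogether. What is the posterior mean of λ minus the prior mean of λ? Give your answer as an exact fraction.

Total count 8 over total exposure 4 pages.
Gamma(α, β) with Poisson data over total exposure Σt gives posterior Gamma(α+Σx, β+Σt) = Gamma(33, 13).
Posterior mean = 33/13 = 33/13; prior mean = 25/9 = 25/9. Difference = 33/13 − 25/9 = -28/117.

-28/117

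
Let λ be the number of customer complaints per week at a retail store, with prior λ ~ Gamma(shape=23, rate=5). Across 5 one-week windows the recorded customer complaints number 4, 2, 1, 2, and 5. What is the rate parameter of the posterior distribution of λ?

10

Total count: 4 + 2 + 1 + 2 + 5 = 14.
Total exposure: 5 weeks.
By Gamma–Poisson conjugacy, the posterior is Gamma(α + Σx, β + Σt) = Gamma(23 + 14, 5 + 5) = Gamma(37, 10).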